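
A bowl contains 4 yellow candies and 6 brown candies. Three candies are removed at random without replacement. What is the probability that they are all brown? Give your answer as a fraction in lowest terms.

P(all brown) = 6/10 × 5/9 × 4/8 = 120/720 = 1/6.

1/6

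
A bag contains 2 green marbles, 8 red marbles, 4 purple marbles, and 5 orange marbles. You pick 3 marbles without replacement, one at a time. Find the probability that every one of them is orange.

P(all orange) = 5/19 × 4/18 × 3/17 = 60/5814 = 10/969.

10/969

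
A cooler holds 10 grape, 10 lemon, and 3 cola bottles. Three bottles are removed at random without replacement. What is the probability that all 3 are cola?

P = 3/23 × 2/22 × 1/21 = 6/10626 = 1/1771.

1/1771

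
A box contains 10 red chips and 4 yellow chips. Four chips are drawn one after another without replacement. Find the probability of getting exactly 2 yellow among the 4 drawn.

270/1001

One ordering (yellow drawn first) has probability 4/14 × 3/13 × 10/12 × 9/11 = 1080/24024 = 45/1001.
There are C(4,2) = 6 such orderings, each equally likely, so P = 6 × 45/1001 = 270/1001.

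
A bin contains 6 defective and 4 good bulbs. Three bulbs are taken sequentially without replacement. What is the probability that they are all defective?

P(all defective) = 6/10 × 5/9 × 4/8 = 120/720 = 1/6.

1/6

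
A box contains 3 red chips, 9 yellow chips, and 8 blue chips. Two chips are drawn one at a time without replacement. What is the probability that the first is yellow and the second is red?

27/380

Multiply the probability of each draw given the previous ones:
P = 9/20 × 3/19 = 27/380.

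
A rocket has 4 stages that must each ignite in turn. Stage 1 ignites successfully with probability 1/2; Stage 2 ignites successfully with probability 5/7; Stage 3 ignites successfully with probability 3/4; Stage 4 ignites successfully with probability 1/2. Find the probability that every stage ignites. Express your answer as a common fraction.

15/112

Multiplying along the chain,
P = 1/2 × 5/7 × 3/4 × 1/2 = 15/112.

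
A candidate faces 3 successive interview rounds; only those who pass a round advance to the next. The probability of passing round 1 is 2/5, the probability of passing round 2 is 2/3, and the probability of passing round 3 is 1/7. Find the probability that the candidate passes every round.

The events are sequential, so multiply the conditional probabilities:
P = 2/5 × 2/3 × 1/7 = 4/105.

4/105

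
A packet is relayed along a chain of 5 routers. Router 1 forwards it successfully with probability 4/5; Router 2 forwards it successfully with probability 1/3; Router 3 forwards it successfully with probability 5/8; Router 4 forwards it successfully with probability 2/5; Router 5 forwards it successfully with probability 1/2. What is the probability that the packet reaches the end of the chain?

1/30

Each stage is reached only if all earlier stages succeed, so
P = 4/5 × 1/3 × 5/8 × 2/5 × 1/2 = 40/1200 = 1/30.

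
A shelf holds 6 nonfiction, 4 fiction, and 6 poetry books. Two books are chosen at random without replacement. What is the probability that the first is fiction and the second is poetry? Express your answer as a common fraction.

1/10

Multiply the probability of each draw given the previous ones:
P = 4/16 × 6/15 = 24/240 = 1/10.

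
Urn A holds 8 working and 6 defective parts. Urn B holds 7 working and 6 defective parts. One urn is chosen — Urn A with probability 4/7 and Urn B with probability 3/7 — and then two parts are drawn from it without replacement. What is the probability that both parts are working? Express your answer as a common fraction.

From Urn A: P(both working) = (8/14)(7/13) = 4/13.
From Urn B: P(both working) = (7/13)(6/12) = 7/26.
Total probability = (4/7)(4/13) + (3/7)(7/26) = 53/182.

53/182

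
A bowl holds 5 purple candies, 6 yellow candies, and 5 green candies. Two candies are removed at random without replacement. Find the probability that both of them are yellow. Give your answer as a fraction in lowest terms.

1/8

P(every draw is yellow) = 6/16 × 5/15 = 30/240 = 1/8.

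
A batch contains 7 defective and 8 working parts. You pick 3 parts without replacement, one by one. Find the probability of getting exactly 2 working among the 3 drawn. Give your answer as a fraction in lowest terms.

28/65

One ordering (working drawn first) has probability 8/15 × 7/14 × 7/13 = 392/2730 = 28/195.
There are C(3,2) = 3 such orderings, each equally likely, so P = 3 × 28/195 = 28/65.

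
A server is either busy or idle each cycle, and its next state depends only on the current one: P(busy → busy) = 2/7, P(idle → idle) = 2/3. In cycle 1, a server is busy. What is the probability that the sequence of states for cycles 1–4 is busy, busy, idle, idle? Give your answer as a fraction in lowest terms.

Cycle 1 is given. For each transition, use the conditional probability from the current state:
P(busy | busy) = 2/7; P(idle | busy) = 5/7; P(idle | idle) = 2/3.
P = 2/7 × 5/7 × 2/3 = 20/147.

20/147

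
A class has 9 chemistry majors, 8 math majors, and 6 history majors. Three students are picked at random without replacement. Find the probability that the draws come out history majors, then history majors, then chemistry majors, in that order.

45/1771

Each draw changes the counts, so multiply the conditional probabilities along the sequence:
P = 6/23 × 5/22 × 9/21 = 270/10626 = 45/1771.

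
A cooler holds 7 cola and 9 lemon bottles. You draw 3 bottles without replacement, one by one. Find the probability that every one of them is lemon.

P = 9/16 × 8/15 × 7/14 = 504/3360 = 3/20.

3/20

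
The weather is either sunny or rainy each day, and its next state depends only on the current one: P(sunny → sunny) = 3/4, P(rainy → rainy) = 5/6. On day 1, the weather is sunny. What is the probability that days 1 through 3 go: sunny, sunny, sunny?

9/16

Day 1 is given. For each transition, use the conditional probability from the current state:
P(sunny | sunny) = 3/4; P(sunny | sunny) = 3/4.
P = 3/4 × 3/4 = 9/16.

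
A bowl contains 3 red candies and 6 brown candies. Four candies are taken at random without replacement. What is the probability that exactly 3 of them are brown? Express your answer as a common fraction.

One ordering (brown drawn first) has probability 6/9 × 5/8 × 4/7 × 3/6 = 360/3024 = 5/42.
There are C(4,3) = 4 such orderings, each equally likely, so P = 4 × 5/42 = 10/21.

10/21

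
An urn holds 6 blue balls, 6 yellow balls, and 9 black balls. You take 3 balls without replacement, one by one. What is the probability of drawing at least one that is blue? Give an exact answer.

P(no blue) = 15/21 × 14/20 × 13/19 = 2730/7980 = 13/38.
P(at least one) = 1 − 13/38 = 25/38.

25/38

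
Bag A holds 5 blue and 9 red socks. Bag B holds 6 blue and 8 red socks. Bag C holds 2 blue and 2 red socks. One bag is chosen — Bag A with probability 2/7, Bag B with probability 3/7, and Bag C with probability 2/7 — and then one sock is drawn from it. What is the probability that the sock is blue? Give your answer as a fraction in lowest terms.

From Bag A: P(blue) = 5/14.
From Bag B: P(blue) = 6/14.
From Bag C: P(blue) = 2/4.
Total probability = (2/7)(5/14) + (3/7)(6/14) + (2/7)(2/4) = 3/7.

3/7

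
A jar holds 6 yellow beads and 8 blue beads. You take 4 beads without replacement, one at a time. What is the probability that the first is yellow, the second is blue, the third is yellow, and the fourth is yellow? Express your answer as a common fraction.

40/1001

Multiply the probability of each draw given the previous ones:
P = 6/14 × 8/13 × 5/12 × 4/11 = 960/24024 = 40/1001.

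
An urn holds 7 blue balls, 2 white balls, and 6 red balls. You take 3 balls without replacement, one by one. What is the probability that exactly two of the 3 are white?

1/35

One ordering (white drawn first) has probability 2/15 × 1/14 × 13/13 = 26/2730 = 1/105.
There are C(3,2) = 3 such orderings, each equally likely, so P = 3 × 1/105 = 1/35.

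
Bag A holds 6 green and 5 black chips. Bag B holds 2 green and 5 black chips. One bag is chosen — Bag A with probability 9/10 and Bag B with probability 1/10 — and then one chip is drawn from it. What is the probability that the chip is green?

40/77

From Bag A: P(green) = 6/11.
From Bag B: P(green) = 2/7.
Total probability = (9/10)(6/11) + (1/10)(2/7) = 40/77.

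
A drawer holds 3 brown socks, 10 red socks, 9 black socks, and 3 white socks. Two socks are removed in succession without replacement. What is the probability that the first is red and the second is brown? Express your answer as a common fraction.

1/20

Chain rule:
P = 10/25 × 3/24 = 30/600 = 1/20.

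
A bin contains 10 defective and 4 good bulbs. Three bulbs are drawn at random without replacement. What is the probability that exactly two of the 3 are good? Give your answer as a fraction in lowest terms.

15/91

One ordering (good drawn first) has probability 4/14 × 3/13 × 10/12 = 120/2184 = 5/91.
There are C(3,2) = 3 such orderings, each equally likely, so P = 3 × 5/91 = 15/91.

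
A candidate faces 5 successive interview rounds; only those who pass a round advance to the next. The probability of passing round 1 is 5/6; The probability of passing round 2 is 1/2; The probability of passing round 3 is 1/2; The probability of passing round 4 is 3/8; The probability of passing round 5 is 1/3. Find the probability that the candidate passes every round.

Multiplying along the chain,
P = 5/6 × 1/2 × 1/2 × 3/8 × 1/3 = 15/576 = 5/192.

5/192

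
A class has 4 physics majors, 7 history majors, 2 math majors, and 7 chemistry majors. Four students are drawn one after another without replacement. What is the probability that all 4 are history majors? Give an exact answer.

7/969

P = 7/20 × 6/19 × 5/18 × 4/17 = 840/116280 = 7/969.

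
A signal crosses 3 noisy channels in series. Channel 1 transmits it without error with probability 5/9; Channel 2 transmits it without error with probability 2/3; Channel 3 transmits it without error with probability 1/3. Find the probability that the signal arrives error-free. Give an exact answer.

Each stage is reached only if all earlier stages succeed, so
P = 5/9 × 2/3 × 1/3 = 10/81.

10/81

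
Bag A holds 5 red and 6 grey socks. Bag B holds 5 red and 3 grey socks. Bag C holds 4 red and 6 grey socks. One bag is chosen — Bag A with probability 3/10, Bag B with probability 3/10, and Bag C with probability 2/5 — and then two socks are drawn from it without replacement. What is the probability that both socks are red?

From Bag A: P(both red) = (5/11)(4/10) = 2/11.
From Bag B: P(both red) = (5/8)(4/7) = 5/14.
From Bag C: P(both red) = (4/10)(3/9) = 2/15.
Total probability = (3/10)(2/11) + (3/10)(5/14) + (2/5)(2/15) = 4967/23100.

4967/23100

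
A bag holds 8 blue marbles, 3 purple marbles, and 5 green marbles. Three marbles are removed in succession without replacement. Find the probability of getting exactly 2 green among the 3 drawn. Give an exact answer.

One ordering (green drawn first) has probability 5/16 × 4/15 × 11/14 = 220/3360 = 11/168.
There are C(3,2) = 3 such orderings, each equally likely, so P = 3 × 11/168 = 11/56.

11/56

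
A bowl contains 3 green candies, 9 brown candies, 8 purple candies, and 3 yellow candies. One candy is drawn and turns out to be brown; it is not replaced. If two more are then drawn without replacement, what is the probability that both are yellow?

1/77

After the first draw, 3 of the remaining 22 candies are yellow.
P = 3/22 × 2/21 = 6/462 = 1/77.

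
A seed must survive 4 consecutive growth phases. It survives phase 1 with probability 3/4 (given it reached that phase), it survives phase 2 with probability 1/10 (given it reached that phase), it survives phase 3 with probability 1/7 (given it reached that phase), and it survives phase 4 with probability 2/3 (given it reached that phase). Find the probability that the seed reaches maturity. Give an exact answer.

1/140

Each stage is reached only if all earlier stages succeed, so
P = 3/4 × 1/10 × 1/7 × 2/3 = 6/840 = 1/140.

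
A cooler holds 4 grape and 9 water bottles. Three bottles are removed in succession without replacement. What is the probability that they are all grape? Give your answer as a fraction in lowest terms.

P(all grape) = 4/13 × 3/12 × 2/11 = 24/1716 = 2/143.

2/143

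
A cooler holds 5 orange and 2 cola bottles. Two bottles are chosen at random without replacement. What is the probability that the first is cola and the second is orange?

5/21

Chain rule:
P = 2/7 × 5/6 = 10/42 = 5/21.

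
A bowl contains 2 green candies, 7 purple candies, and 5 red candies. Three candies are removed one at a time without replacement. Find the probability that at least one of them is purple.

P(no purple) = 7/14 × 6/13 × 5/12 = 210/2184 = 5/52.
P(at least one) = 1 − 5/52 = 47/52.

47/52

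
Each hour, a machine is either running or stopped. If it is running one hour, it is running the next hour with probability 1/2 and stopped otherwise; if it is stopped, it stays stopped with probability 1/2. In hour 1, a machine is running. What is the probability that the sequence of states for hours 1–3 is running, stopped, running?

1/4

Hour 1 is given. For each transition, use the conditional probability from the current state:
P(stopped | running) = 1/2; P(running | stopped) = 1/2.
P = 1/2 × 1/2 = 1/4.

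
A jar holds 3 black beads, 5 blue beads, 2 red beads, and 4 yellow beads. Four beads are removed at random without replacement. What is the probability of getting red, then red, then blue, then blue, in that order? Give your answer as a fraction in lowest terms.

5/3003

Each draw changes the counts, so multiply the conditional probabilities along the sequence:
P = 2/14 × 1/13 × 5/12 × 4/11 = 40/24024 = 5/3003.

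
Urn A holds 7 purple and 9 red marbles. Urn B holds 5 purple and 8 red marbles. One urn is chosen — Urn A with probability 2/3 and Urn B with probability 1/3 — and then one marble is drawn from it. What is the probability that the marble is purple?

131/312

From Urn A: P(purple) = 7/16.
From Urn B: P(purple) = 5/13.
Total probability = (2/3)(7/16) + (1/3)(5/13) = 131/312.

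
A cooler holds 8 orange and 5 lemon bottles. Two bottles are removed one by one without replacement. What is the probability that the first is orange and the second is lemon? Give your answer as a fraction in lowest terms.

Multiply the probability of each draw given the previous ones:
P = 8/13 × 5/12 = 40/156 = 10/39.

10/39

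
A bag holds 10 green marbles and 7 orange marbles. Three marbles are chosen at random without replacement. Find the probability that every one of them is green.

3/17

P(all green) = 10/17 × 9/16 × 8/15 = 720/4080 = 3/17.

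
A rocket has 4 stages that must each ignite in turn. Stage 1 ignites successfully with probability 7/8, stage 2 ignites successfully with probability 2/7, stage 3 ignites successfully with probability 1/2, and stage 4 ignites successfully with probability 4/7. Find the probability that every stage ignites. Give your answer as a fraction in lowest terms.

Multiplying along the chain,
P = 7/8 × 2/7 × 1/2 × 4/7 = 56/784 = 1/14.

1/14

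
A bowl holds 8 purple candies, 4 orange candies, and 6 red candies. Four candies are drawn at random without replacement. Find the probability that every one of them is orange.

1/3060

P = 4/18 × 3/17 × 2/16 × 1/15 = 24/73440 = 1/3060.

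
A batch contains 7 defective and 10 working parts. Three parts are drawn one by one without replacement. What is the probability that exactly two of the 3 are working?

One ordering (working drawn first) has probability 10/17 × 9/16 × 7/15 = 630/4080 = 21/136.
There are C(3,2) = 3 such orderings, each equally likely, so P = 3 × 21/136 = 63/136.

63/136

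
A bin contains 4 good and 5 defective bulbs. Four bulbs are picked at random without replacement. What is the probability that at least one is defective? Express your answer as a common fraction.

125/126

P(no defective) = 4/9 × 3/8 × 2/7 × 1/6 = 24/3024 = 1/126.
P(at least one) = 1 − 1/126 = 125/126.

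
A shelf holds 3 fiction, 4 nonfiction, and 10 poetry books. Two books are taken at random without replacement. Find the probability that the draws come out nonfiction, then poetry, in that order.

Multiply the probability of each draw given the previous ones:
P = 4/17 × 10/16 = 40/272 = 5/34.

5/34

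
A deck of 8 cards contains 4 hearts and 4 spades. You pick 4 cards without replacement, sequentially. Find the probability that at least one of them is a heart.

P(no hearts) = 4/8 × 3/7 × 2/6 × 1/5 = 24/1680 = 1/70.
P(at least one) = 1 − 1/70 = 69/70.

69/70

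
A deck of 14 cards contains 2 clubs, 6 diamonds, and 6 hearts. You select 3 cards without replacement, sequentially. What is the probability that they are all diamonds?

5/91

P(every draw is a diamond) = 6/14 × 5/13 × 4/12 = 120/2184 = 5/91.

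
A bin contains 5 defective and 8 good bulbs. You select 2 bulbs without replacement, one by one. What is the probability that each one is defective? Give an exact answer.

P = 5/13 × 4/12 = 20/156 = 5/39.

5/39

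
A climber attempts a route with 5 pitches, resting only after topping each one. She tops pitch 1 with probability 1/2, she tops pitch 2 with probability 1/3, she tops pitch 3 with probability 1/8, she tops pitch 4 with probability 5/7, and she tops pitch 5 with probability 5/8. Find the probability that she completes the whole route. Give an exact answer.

25/2688

Multiplying along the chain,
P = 1/2 × 1/3 × 1/8 × 5/7 × 5/8 = 25/2688.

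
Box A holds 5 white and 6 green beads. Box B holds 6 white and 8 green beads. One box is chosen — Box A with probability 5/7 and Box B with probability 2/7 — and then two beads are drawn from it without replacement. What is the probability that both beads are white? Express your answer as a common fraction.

1240/7007

From Box A: P(both white) = (5/11)(4/10) = 2/11.
From Box B: P(both white) = (6/14)(5/13) = 15/91.
Total probability = (5/7)(2/11) + (2/7)(15/91) = 1240/7007.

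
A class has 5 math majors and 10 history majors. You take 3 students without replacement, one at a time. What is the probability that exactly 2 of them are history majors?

One ordering (history majors drawn first) has probability 10/15 × 9/14 × 5/13 = 450/2730 = 15/91.
There are C(3,2) = 3 such orderings, each equally likely, so P = 3 × 15/91 = 45/91.

45/91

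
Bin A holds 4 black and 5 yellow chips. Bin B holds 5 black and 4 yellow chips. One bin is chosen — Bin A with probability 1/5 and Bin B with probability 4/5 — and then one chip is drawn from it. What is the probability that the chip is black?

8/15

From Bin A: P(black) = 4/9.
From Bin B: P(black) = 5/9.
Total probability = (1/5)(4/9) + (4/5)(5/9) = 8/15.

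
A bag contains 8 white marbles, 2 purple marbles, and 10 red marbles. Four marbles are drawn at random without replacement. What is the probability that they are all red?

14/323

P(all red) = 10/20 × 9/19 × 8/18 × 7/17 = 5040/116280 = 14/323.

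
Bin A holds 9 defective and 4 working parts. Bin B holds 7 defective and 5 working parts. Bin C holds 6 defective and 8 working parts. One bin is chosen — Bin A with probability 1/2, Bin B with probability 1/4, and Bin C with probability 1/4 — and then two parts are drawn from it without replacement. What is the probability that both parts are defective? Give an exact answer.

2815/8008

From Bin A: P(both defective) = (9/13)(8/12) = 6/13.
From Bin B: P(both defective) = (7/12)(6/11) = 7/22.
From Bin C: P(both defective) = (6/14)(5/13) = 15/91.
Total probability = (1/2)(6/13) + (1/4)(7/22) + (1/4)(15/91) = 2815/8008.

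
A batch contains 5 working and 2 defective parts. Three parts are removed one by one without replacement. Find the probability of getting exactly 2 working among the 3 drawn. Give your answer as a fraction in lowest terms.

One ordering (working drawn first) has probability 5/7 × 4/6 × 2/5 = 40/210 = 4/21.
There are C(3,2) = 3 such orderings, each equally likely, so P = 3 × 4/21 = 4/7.

4/7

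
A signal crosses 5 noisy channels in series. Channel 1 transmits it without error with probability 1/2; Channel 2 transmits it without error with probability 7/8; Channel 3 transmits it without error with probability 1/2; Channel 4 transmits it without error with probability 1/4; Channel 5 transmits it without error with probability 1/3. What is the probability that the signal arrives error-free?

The events are sequential, so multiply the conditional probabilities:
P = 1/2 × 7/8 × 1/2 × 1/4 × 1/3 = 7/384.

7/384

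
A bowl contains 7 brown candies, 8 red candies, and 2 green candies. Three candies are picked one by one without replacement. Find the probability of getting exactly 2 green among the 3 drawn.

One ordering (green drawn first) has probability 2/17 × 1/16 × 15/15 = 30/4080 = 1/136.
There are C(3,2) = 3 such orderings, each equally likely, so P = 3 × 1/136 = 3/136.

3/136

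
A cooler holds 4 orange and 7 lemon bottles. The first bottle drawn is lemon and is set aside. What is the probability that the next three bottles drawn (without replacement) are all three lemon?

With the first bottle removed, 6 lemon remain out of 10.
P = 6/10 × 5/9 × 4/8 = 120/720 = 1/6.

1/6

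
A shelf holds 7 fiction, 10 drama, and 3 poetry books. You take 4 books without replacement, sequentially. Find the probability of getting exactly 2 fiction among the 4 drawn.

One ordering (fiction drawn first) has probability 7/20 × 6/19 × 13/18 × 12/17 = 6552/116280 = 91/1615.
There are C(4,2) = 6 such orderings, each equally likely, so P = 6 × 91/1615 = 546/1615.

546/1615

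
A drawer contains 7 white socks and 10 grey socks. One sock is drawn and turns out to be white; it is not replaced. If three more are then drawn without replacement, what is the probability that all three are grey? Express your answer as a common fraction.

3/14

After the first draw, 10 of the remaining 16 socks are grey.
P = 10/16 × 9/15 × 8/14 = 720/3360 = 3/14.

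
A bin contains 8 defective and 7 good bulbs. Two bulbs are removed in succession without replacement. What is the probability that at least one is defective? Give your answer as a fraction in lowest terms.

4/5

P(no defective) = 7/15 × 6/14 = 42/210 = 1/5.
P(at least one) = 1 − 1/5 = 4/5.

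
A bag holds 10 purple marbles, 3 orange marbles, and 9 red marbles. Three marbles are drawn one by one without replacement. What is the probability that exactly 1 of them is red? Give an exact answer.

One ordering (red drawn first) has probability 9/22 × 13/21 × 12/20 = 1404/9240 = 117/770.
There are C(3,1) = 3 such orderings, each equally likely, so P = 3 × 117/770 = 351/770.

351/770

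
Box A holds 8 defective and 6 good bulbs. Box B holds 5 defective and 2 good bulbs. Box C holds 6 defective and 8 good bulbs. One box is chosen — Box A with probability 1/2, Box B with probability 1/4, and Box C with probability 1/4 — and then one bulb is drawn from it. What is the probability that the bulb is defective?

From Box A: P(defective) = 8/14.
From Box B: P(defective) = 5/7.
From Box C: P(defective) = 6/14.
Total probability = (1/2)(8/14) + (1/4)(5/7) + (1/4)(6/14) = 4/7.

4/7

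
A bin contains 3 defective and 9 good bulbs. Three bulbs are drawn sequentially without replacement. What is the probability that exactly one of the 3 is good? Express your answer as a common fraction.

One ordering (good drawn first) has probability 9/12 × 3/11 × 2/10 = 54/1320 = 9/220.
There are C(3,1) = 3 such orderings, each equally likely, so P = 3 × 9/220 = 27/220.

27/220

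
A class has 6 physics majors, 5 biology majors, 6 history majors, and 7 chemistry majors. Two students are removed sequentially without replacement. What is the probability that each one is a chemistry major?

P(every draw is a chemistry major) = 7/24 × 6/23 = 42/552 = 7/92.

7/92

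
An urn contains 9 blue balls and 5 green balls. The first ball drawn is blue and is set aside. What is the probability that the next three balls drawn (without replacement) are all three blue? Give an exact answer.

28/143

With the first ball removed, 8 blue remain out of 13.
P = 8/13 × 7/12 × 6/11 = 336/1716 = 28/143.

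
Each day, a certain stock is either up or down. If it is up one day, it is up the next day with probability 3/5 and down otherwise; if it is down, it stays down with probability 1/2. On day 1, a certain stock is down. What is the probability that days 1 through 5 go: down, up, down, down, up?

Day 1 is given. For each transition, use the conditional probability from the current state:
P(up | down) = 1/2; P(down | up) = 2/5; P(down | down) = 1/2; P(up | down) = 1/2.
P = 1/2 × 2/5 × 1/2 × 1/2 = 2/40 = 1/20.

1/20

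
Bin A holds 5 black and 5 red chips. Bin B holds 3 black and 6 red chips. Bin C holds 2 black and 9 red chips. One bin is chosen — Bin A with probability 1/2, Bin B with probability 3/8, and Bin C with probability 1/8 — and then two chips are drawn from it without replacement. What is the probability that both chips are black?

2291/15840

From Bin A: P(both black) = (5/10)(4/9) = 2/9.
From Bin B: P(both black) = (3/9)(2/8) = 1/12.
From Bin C: P(both black) = (2/11)(1/10) = 1/55.
Total probability = (1/2)(2/9) + (3/8)(1/12) + (1/8)(1/55) = 2291/15840.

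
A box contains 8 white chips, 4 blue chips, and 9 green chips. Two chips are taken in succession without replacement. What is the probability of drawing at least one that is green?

P(no green) = 12/21 × 11/20 = 132/420 = 11/35.
P(at least one) = 1 − 11/35 = 24/35.

24/35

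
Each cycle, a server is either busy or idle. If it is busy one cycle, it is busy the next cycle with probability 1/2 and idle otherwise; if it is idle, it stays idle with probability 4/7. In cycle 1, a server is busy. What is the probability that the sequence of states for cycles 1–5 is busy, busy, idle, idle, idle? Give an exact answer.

4/49

Cycle 1 is given. For each transition, use the conditional probability from the current state:
P(busy | busy) = 1/2; P(idle | busy) = 1/2; P(idle | idle) = 4/7; P(idle | idle) = 4/7.
P = 1/2 × 1/2 × 4/7 × 4/7 = 16/196 = 4/49.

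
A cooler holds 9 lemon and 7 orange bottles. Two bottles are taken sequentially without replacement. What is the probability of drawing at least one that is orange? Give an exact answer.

7/10

P(no orange) = 9/16 × 8/15 = 72/240 = 3/10.
P(at least one) = 1 − 3/10 = 7/10.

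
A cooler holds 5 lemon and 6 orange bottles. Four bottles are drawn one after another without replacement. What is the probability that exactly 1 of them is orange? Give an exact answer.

2/11

One ordering (orange drawn first) has probability 6/11 × 5/10 × 4/9 × 3/8 = 360/7920 = 1/22.
There are C(4,1) = 4 such orderings, each equally likely, so P = 4 × 1/22 = 2/11.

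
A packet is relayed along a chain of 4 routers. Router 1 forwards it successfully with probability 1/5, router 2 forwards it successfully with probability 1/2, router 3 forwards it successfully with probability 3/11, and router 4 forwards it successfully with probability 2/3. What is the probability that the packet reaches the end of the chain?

Multiplying along the chain,
P = 1/5 × 1/2 × 3/11 × 2/3 = 6/330 = 1/55.

1/55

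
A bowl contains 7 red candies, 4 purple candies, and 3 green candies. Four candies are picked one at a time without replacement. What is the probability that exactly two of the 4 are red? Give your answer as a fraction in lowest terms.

63/143

One ordering (red drawn first) has probability 7/14 × 6/13 × 7/12 × 6/11 = 1764/24024 = 21/286.
There are C(4,2) = 6 such orderings, each equally likely, so P = 6 × 21/286 = 63/143.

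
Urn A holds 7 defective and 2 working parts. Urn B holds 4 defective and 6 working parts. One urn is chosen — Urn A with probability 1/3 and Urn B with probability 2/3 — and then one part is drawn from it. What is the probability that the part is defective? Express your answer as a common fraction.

71/135

From Urn A: P(defective) = 7/9.
From Urn B: P(defective) = 4/10.
Total probability = (1/3)(7/9) + (2/3)(4/10) = 71/135.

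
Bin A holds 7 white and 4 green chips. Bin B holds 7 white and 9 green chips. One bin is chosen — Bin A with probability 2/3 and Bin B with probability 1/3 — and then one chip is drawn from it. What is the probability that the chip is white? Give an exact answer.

301/528

From Bin A: P(white) = 7/11.
From Bin B: P(white) = 7/16.
Total probability = (2/3)(7/11) + (1/3)(7/16) = 301/528.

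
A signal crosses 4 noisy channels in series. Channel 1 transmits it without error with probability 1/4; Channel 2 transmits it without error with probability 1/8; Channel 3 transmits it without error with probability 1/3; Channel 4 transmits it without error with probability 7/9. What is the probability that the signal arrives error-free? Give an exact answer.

Multiplying along the chain,
P = 1/4 × 1/8 × 1/3 × 7/9 = 7/864.

7/864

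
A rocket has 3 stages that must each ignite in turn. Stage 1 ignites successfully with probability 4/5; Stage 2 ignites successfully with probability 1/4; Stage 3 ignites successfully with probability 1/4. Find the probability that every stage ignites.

1/20

The events are sequential, so multiply the conditional probabilities:
P = 4/5 × 1/4 × 1/4 = 4/80 = 1/20.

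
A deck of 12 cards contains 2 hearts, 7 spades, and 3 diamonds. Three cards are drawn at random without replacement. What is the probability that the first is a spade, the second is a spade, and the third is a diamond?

21/220

Each draw changes the counts, so multiply the conditional probabilities along the sequence:
P = 7/12 × 6/11 × 3/10 = 126/1320 = 21/220.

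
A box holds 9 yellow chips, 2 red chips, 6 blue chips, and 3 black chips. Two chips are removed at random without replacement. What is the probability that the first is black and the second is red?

Chain rule:
P = 3/20 × 2/19 = 6/380 = 3/190.

3/190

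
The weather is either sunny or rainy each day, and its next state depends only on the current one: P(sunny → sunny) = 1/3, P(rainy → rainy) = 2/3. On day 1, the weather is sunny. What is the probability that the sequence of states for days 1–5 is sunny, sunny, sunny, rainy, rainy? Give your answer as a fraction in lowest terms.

Day 1 is given. For each transition, use the conditional probability from the current state:
P(sunny | sunny) = 1/3; P(sunny | sunny) = 1/3; P(rainy | sunny) = 2/3; P(rainy | rainy) = 2/3.
P = 1/3 × 1/3 × 2/3 × 2/3 = 4/81.

4/81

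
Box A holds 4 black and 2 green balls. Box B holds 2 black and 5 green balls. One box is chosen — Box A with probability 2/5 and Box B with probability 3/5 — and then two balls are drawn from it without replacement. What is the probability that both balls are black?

From Box A: P(both black) = (4/6)(3/5) = 2/5.
From Box B: P(both black) = (2/7)(1/6) = 1/21.
Total probability = (2/5)(2/5) + (3/5)(1/21) = 33/175.

33/175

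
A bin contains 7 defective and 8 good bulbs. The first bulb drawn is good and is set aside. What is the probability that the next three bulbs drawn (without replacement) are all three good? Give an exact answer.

After the first draw, 7 of the remaining 14 bulbs are good.
P = 7/14 × 6/13 × 5/12 = 210/2184 = 5/52.

5/52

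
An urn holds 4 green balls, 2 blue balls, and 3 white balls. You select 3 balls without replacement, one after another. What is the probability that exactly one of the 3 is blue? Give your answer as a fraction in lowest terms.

1/2

One ordering (blue drawn first) has probability 2/9 × 7/8 × 6/7 = 84/504 = 1/6.
There are C(3,1) = 3 such orderings, each equally likely, so P = 3 × 1/6 = 1/2.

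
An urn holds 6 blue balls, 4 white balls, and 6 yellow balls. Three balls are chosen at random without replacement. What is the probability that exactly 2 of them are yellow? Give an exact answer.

One ordering (yellow drawn first) has probability 6/16 × 5/15 × 10/14 = 300/3360 = 5/56.
There are C(3,2) = 3 such orderings, each equally likely, so P = 3 × 5/56 = 15/56.

15/56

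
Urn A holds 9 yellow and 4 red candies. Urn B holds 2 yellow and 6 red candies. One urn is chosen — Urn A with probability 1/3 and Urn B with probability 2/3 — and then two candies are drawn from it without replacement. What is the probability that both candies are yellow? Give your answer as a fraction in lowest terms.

97/546

From Urn A: P(both yellow) = (9/13)(8/12) = 6/13.
From Urn B: P(both yellow) = (2/8)(1/7) = 1/28.
Total probability = (1/3)(6/13) + (2/3)(1/28) = 97/546.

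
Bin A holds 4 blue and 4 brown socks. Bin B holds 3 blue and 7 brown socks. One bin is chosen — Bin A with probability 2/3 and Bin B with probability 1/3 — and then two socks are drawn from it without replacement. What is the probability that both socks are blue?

From Bin A: P(both blue) = (4/8)(3/7) = 3/14.
From Bin B: P(both blue) = (3/10)(2/9) = 1/15.
Total probability = (2/3)(3/14) + (1/3)(1/15) = 52/315.

52/315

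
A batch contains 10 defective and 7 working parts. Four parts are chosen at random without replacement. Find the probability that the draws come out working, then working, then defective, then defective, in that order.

9/136

Chain rule:
P = 7/17 × 6/16 × 10/15 × 9/14 = 3780/57120 = 9/136.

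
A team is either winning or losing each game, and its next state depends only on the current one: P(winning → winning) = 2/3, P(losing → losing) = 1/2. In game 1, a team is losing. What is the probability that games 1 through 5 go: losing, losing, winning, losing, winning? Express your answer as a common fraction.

1/24

Game 1 is given. For each transition, use the conditional probability from the current state:
P(losing | losing) = 1/2; P(winning | losing) = 1/2; P(losing | winning) = 1/3; P(winning | losing) = 1/2.
P = 1/2 × 1/2 × 1/3 × 1/2 = 1/24.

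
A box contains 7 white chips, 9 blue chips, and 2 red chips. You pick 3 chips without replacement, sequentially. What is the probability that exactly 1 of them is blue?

One ordering (blue drawn first) has probability 9/18 × 9/17 × 8/16 = 648/4896 = 9/68.
There are C(3,1) = 3 such orderings, each equally likely, so P = 3 × 9/68 = 27/68.

27/68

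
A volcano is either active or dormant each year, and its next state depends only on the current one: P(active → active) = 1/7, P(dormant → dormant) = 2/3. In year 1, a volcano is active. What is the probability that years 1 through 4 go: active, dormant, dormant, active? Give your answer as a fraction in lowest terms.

4/21

Year 1 is given. For each transition, use the conditional probability from the current state:
P(dormant | active) = 6/7; P(dormant | dormant) = 2/3; P(active | dormant) = 1/3.
P = 6/7 × 2/3 × 1/3 = 12/63 = 4/21.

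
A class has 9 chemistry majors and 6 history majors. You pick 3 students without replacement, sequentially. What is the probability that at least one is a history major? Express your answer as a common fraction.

53/65

P(no history majors) = 9/15 × 8/14 × 7/13 = 504/2730 = 12/65.
P(at least one) = 1 − 12/65 = 53/65.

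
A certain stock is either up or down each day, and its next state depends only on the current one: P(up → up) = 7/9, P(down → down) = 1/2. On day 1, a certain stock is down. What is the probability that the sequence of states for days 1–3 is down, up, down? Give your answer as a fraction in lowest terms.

1/9

Day 1 is given. For each transition, use the conditional probability from the current state:
P(up | down) = 1/2; P(down | up) = 2/9.
P = 1/2 × 2/9 = 2/18 = 1/9.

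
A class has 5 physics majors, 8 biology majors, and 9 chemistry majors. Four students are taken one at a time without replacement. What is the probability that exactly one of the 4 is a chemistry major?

One ordering (a chemistry major drawn first) has probability 9/22 × 13/21 × 12/20 × 11/19 = 15444/175560 = 117/1330.
There are C(4,1) = 4 such orderings, each equally likely, so P = 4 × 117/1330 = 234/665.

234/665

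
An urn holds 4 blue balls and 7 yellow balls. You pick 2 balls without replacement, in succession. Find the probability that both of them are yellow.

21/55

P = 7/11 × 6/10 = 42/110 = 21/55.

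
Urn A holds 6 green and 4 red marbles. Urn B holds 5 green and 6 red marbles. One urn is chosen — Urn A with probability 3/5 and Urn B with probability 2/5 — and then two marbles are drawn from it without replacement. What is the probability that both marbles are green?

3/11

From Urn A: P(both green) = (6/10)(5/9) = 1/3.
From Urn B: P(both green) = (5/11)(4/10) = 2/11.
Total probability = (3/5)(1/3) + (2/5)(2/11) = 3/11.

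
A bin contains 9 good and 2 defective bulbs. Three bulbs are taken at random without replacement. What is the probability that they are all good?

P = 9/11 × 8/10 × 7/9 = 504/990 = 28/55.

28/55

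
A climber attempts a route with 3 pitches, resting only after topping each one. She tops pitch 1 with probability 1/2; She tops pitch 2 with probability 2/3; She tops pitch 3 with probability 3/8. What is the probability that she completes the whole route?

Multiplying along the chain,
P = 1/2 × 2/3 × 3/8 = 6/48 = 1/8.

1/8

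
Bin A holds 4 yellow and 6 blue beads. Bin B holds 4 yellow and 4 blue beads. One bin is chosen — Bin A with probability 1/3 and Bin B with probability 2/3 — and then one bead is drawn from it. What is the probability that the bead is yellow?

7/15

From Bin A: P(yellow) = 4/10.
From Bin B: P(yellow) = 4/8.
Total probability = (1/3)(4/10) + (2/3)(4/8) = 7/15.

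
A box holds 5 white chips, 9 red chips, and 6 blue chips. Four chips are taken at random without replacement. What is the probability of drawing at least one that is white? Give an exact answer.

232/323

P(no white) = 15/20 × 14/19 × 13/18 × 12/17 = 32760/116280 = 91/323.
P(at least one) = 1 − 91/323 = 232/323.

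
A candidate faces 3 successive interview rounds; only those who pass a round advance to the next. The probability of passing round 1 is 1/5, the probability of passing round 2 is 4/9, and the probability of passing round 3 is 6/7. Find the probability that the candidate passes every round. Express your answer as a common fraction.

Each stage is reached only if all earlier stages succeed, so
P = 1/5 × 4/9 × 6/7 = 24/315 = 8/105.

8/105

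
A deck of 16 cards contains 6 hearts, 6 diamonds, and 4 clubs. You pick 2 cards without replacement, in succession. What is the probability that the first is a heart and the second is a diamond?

Multiply the probability of each draw given the previous ones:
P = 6/16 × 6/15 = 36/240 = 3/20.

3/20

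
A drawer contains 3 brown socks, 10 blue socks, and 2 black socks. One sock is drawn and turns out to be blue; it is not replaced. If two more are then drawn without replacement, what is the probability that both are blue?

After the first draw, 9 of the remaining 14 socks are blue.
P = 9/14 × 8/13 = 72/182 = 36/91.

36/91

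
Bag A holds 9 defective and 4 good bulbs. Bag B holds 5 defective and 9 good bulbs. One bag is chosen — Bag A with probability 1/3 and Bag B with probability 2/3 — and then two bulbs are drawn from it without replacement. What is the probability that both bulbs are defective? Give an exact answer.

From Bag A: P(both defective) = (9/13)(8/12) = 6/13.
From Bag B: P(both defective) = (5/14)(4/13) = 10/91.
Total probability = (1/3)(6/13) + (2/3)(10/91) = 62/273.

62/273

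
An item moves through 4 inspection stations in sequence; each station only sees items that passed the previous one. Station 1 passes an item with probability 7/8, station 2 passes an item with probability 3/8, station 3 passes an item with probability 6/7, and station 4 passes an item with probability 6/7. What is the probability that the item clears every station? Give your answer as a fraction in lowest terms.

27/112

Multiplying along the chain,
P = 7/8 × 3/8 × 6/7 × 6/7 = 756/3136 = 27/112.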